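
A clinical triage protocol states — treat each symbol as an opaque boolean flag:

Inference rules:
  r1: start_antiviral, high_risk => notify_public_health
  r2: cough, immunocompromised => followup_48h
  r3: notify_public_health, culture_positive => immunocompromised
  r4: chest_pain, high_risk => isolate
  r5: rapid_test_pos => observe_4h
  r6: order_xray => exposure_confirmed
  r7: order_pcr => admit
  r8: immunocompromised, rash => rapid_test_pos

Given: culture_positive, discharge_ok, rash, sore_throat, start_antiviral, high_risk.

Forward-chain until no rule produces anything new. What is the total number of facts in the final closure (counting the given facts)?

[1] r1 [start_antiviral, high_risk => notify_public_health]. ⇒ new: notify_public_health.
[2] r3 [notify_public_health, culture_positive => immunocompromised]. ⇒ new: immunocompromised.
[3] r8 [immunocompromised, rash => rapid_test_pos]. ⇒ new: rapid_test_pos.
[4] r5 [rapid_test_pos => observe_4h]. ⇒ new: observe_4h.
Closure: {culture_positive, discharge_ok, high_risk, immunocompromised, notify_public_health, observe_4h, rapid_test_pos, rash, sore_throat, start_antiviral} — 10 facts.

10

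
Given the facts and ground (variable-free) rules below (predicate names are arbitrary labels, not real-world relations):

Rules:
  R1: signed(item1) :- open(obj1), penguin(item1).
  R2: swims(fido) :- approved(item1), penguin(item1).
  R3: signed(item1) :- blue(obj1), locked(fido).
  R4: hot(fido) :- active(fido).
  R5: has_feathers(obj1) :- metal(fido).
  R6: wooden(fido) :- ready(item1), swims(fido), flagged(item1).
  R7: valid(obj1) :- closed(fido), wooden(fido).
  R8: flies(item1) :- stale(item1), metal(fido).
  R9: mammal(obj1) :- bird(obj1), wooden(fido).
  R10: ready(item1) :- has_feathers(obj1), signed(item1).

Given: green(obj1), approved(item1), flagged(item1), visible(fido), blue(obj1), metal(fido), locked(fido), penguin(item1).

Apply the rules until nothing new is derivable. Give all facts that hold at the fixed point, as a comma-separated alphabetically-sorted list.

approved(item1), blue(obj1), flagged(item1), green(obj1), has_feathers(obj1), locked(fido), metal(fido), penguin(item1), ready(item1), signed(item1), swims(fido), visible(fido), wooden(fido)

[1] R2 [swims(fido) :- approved(item1), penguin(item1).]; R3 [signed(item1) :- blue(obj1), locked(fido).]; R5 [has_feathers(obj1) :- metal(fido).]. ⇒ new: swims(fido), signed(item1), has_feathers(obj1).
[2] R10 [ready(item1) :- has_feathers(obj1), signed(item1).]. ⇒ new: ready(item1).
[3] R6 [wooden(fido) :- ready(item1), swims(fido), flagged(item1).]. ⇒ new: wooden(fido).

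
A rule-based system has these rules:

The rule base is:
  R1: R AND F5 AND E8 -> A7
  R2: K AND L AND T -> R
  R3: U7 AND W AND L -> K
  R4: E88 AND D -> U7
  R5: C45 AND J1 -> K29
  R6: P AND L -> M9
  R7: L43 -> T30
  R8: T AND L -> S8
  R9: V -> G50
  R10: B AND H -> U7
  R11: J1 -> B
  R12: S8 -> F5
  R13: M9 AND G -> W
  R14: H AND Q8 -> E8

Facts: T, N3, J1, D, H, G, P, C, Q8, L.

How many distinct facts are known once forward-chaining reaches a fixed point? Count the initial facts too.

20

Round 1 — R6, R8, R11, R14, derive M9, S8, B, E8.
Round 2 — R10, R12, R13, derive U7, F5, W.
Round 3 — R3, derive K.
Round 4 — R2, derive R.
Round 5 — R1, derive A7.
Closure: {A7, B, C, D, E8, F5, G, H, J1, K, L, M9, N3, P, Q8, R, S8, T, U7, W} — 20 facts.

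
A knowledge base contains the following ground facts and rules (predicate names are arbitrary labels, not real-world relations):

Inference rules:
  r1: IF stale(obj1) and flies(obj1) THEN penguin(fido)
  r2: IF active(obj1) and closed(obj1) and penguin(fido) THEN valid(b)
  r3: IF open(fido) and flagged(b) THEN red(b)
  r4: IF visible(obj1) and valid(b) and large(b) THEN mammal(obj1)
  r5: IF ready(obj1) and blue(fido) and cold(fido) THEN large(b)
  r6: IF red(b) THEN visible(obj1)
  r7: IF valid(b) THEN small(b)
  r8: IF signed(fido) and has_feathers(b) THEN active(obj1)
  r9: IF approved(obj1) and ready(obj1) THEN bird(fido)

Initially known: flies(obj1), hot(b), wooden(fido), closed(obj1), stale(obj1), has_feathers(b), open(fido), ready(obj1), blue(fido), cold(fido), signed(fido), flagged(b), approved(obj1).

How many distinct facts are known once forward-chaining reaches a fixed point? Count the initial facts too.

22

Round 1: r1 [IF stale(obj1) and flies(obj1) THEN penguin(fido)]; r3 [IF open(fido) and flagged(b) THEN red(b)]; r5 [IF ready(obj1) and blue(fido) and cold(fido) THEN large(b)]; r8 [IF signed(fido) and has_feathers(b) THEN active(obj1)]; r9 [IF approved(obj1) and ready(obj1) THEN bird(fido)]. New: penguin(fido), red(b), large(b), active(obj1), bird(fido).
Round 2: r2 [IF active(obj1) and closed(obj1) and penguin(fido) THEN valid(b)]; r6 [IF red(b) THEN visible(obj1)]. New: valid(b), visible(obj1).
Round 3: r4 [IF visible(obj1) and valid(b) and large(b) THEN mammal(obj1)]; r7 [IF valid(b) THEN small(b)]. New: mammal(obj1), small(b).
Closure: {active(obj1), approved(obj1), bird(fido), blue(fido), closed(obj1), cold(fido), flagged(b), flies(obj1), has_feathers(b), hot(b), large(b), mammal(obj1), open(fido), penguin(fido), ready(obj1), red(b), signed(fido), small(b), stale(obj1), valid(b), visible(obj1), wooden(fido)} — 22 facts.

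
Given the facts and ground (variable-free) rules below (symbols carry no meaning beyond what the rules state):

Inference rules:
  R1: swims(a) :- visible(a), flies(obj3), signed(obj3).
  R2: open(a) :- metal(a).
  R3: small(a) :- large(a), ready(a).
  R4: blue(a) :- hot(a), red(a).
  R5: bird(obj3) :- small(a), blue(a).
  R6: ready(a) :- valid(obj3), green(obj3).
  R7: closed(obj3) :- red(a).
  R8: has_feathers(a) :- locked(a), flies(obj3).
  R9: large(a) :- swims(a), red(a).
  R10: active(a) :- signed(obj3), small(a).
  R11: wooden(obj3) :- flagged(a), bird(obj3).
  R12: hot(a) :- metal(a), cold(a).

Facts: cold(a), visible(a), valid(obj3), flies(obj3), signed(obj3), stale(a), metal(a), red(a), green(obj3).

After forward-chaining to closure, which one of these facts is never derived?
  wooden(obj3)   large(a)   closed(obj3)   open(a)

[1] R1 [swims(a) :- visible(a), flies(obj3), signed(obj3).]; R2 [open(a) :- metal(a).]; R6 [ready(a) :- valid(obj3), green(obj3).]; R7 [closed(obj3) :- red(a).]; R12 [hot(a) :- metal(a), cold(a).]. ⇒ new: swims(a), open(a), ready(a), closed(obj3), hot(a).
[2] R4 [blue(a) :- hot(a), red(a).]; R9 [large(a) :- swims(a), red(a).]. ⇒ new: blue(a), large(a).
[3] R3 [small(a) :- large(a), ready(a).]. ⇒ new: small(a).
[4] R5 [bird(obj3) :- small(a), blue(a).]; R10 [active(a) :- signed(obj3), small(a).]. ⇒ new: bird(obj3), active(a).
Derived: open(a) (round 1), large(a) (round 2), closed(obj3) (round 1). wooden(obj3) never appears in any round.

wooden(obj3)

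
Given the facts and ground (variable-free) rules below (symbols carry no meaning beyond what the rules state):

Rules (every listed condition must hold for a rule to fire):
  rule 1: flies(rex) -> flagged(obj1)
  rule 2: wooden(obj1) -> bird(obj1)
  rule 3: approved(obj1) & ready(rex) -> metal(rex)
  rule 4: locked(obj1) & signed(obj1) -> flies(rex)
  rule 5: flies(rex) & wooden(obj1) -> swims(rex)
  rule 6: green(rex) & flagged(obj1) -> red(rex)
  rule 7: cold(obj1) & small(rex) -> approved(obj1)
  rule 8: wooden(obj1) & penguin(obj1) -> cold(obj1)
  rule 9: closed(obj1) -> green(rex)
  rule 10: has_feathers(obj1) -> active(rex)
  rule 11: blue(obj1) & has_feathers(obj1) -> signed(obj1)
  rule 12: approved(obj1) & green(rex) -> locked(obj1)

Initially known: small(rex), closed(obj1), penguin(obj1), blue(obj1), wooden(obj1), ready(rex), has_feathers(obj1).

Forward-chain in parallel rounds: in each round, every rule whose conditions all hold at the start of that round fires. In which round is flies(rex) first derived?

4

[1] rule 2 [wooden(obj1) -> bird(obj1)]; rule 8 [wooden(obj1) & penguin(obj1) -> cold(obj1)]; rule 9 [closed(obj1) -> green(rex)]; rule 10 [has_feathers(obj1) -> active(rex)]; rule 11 [blue(obj1) & has_feathers(obj1) -> signed(obj1)]. ⇒ new: bird(obj1), cold(obj1), green(rex), active(rex), signed(obj1).
[2] rule 7 [cold(obj1) & small(rex) -> approved(obj1)]. ⇒ new: approved(obj1).
[3] rule 3 [approved(obj1) & ready(rex) -> metal(rex)]; rule 12 [approved(obj1) & green(rex) -> locked(obj1)]. ⇒ new: metal(rex), locked(obj1).
[4] rule 4 [locked(obj1) & signed(obj1) -> flies(rex)]. ⇒ new: flies(rex).
flies(rex) first appears in round 4.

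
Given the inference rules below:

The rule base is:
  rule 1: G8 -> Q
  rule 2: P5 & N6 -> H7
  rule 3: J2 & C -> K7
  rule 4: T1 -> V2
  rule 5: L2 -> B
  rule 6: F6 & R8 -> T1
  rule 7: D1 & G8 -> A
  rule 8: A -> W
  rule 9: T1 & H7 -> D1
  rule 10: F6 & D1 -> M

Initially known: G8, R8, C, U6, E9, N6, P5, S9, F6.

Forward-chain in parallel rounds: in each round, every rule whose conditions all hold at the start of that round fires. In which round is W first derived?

Round 1: rule 1 [G8 -> Q]; rule 2 [P5 & N6 -> H7]; rule 6 [F6 & R8 -> T1]. Adds Q, H7, T1.
Round 2: rule 4 [T1 -> V2]; rule 9 [T1 & H7 -> D1]. Adds V2, D1.
Round 3: rule 7 [D1 & G8 -> A]; rule 10 [F6 & D1 -> M]. Adds A, M.
Round 4: rule 8 [A -> W]. Adds W.
W first appears in round 4.

4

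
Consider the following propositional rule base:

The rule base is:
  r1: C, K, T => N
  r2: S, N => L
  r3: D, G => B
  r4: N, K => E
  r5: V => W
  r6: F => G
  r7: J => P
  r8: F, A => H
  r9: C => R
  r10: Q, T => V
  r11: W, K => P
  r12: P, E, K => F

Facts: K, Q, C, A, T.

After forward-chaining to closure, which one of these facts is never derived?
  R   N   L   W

L

Round 1: r1 [C, K, T => N]; r9 [C => R]; r10 [Q, T => V]. Adds N, R, V.
Round 2: r4 [N, K => E]; r5 [V => W]. Adds E, W.
Round 3: r11 [W, K => P]. Adds P.
Round 4: r12 [P, E, K => F]. Adds F.
Round 5: r6 [F => G]; r8 [F, A => H]. Adds G, H.
Derived: N (round 1), R (round 1), W (round 2). L never appears in any round.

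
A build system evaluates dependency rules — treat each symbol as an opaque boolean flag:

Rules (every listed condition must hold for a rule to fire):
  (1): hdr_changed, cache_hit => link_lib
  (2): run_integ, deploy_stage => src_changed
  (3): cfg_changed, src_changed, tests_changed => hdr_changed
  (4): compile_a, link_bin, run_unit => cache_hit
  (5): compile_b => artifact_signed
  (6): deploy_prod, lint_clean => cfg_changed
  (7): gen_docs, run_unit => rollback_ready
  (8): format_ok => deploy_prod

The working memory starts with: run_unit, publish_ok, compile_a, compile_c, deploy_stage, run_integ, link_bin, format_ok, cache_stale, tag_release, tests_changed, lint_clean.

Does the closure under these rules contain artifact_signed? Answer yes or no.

no

Round 1: (2) [run_integ, deploy_stage => src_changed]; (4) [compile_a, link_bin, run_unit => cache_hit]; (8) [format_ok => deploy_prod]. New: src_changed, cache_hit, deploy_prod.
Round 2: (6) [deploy_prod, lint_clean => cfg_changed]. New: cfg_changed.
Round 3: (3) [cfg_changed, src_changed, tests_changed => hdr_changed]. New: hdr_changed.
Round 4: (1) [hdr_changed, cache_hit => link_lib]. New: link_lib.
Fixed point reached. artifact_signed is concluded only by (5); (5) needs compile_b (never derived).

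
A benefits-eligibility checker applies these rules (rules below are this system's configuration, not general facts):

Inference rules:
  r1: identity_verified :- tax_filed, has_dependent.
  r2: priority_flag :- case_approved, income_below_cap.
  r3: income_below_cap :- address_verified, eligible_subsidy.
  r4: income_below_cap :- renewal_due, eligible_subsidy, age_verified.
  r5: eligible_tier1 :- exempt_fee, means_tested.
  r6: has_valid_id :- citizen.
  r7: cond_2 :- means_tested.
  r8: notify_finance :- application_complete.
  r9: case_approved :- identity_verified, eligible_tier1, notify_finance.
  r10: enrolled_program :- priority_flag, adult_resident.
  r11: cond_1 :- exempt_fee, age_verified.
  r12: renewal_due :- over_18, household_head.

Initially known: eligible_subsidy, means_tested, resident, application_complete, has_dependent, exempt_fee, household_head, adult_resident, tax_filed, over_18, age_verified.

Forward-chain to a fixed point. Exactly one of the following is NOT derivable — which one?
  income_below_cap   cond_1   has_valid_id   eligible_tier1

Round 1: r1 [identity_verified :- tax_filed, has_dependent.]; r5 [eligible_tier1 :- exempt_fee, means_tested.]; r7 [cond_2 :- means_tested.]; r8 [notify_finance :- application_complete.]; r11 [cond_1 :- exempt_fee, age_verified.]; r12 [renewal_due :- over_18, household_head.]. Adds identity_verified, eligible_tier1, cond_2, notify_finance, cond_1, renewal_due.
Round 2: r4 [income_below_cap :- renewal_due, eligible_subsidy, age_verified.]; r9 [case_approved :- identity_verified, eligible_tier1, notify_finance.]. Adds income_below_cap, case_approved.
Round 3: r2 [priority_flag :- case_approved, income_below_cap.]. Adds priority_flag.
Round 4: r10 [enrolled_program :- priority_flag, adult_resident.]. Adds enrolled_program.
Derived: income_below_cap (round 2), eligible_tier1 (round 1), cond_1 (round 1). has_valid_id never appears in any round.

has_valid_id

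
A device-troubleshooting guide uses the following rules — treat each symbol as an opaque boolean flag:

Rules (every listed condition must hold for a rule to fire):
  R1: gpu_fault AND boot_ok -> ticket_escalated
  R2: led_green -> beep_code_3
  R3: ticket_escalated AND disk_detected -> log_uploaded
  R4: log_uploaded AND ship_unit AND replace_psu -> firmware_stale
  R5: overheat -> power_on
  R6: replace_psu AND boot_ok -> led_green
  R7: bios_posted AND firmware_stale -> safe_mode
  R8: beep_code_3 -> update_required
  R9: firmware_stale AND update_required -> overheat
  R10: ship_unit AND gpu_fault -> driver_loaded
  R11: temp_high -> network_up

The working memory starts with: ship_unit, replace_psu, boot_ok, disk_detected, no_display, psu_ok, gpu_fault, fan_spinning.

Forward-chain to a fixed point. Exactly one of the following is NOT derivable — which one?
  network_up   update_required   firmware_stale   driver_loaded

Round 1: R1 [gpu_fault AND boot_ok -> ticket_escalated]; R6 [replace_psu AND boot_ok -> led_green]; R10 [ship_unit AND gpu_fault -> driver_loaded]. Adds ticket_escalated, led_green, driver_loaded.
Round 2: R2 [led_green -> beep_code_3]; R3 [ticket_escalated AND disk_detected -> log_uploaded]. Adds beep_code_3, log_uploaded.
Round 3: R4 [log_uploaded AND ship_unit AND replace_psu -> firmware_stale]; R8 [beep_code_3 -> update_required]. Adds firmware_stale, update_required.
Round 4: R9 [firmware_stale AND update_required -> overheat]. Adds overheat.
Round 5: R5 [overheat -> power_on]. Adds power_on.
Derived: driver_loaded (round 1), firmware_stale (round 3), update_required (round 3). network_up never appears in any round.

network_up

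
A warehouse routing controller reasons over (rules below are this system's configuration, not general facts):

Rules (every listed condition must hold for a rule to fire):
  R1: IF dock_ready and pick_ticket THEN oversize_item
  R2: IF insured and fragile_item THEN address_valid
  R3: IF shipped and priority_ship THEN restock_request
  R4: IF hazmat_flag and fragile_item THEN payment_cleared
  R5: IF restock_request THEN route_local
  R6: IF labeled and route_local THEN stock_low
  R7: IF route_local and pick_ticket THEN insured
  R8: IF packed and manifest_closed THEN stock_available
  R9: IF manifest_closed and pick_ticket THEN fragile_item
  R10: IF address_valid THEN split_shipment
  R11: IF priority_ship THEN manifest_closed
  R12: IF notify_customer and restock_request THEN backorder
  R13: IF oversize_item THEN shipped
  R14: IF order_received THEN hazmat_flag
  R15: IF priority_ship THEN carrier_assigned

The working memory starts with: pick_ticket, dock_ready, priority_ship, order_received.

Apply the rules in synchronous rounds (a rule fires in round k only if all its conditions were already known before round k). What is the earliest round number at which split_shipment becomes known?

7

Round 1: R1 [IF dock_ready and pick_ticket THEN oversize_item]; R11 [IF priority_ship THEN manifest_closed]; R14 [IF order_received THEN hazmat_flag]; R15 [IF priority_ship THEN carrier_assigned]. Adds oversize_item, manifest_closed, hazmat_flag, carrier_assigned.
Round 2: R9 [IF manifest_closed and pick_ticket THEN fragile_item]; R13 [IF oversize_item THEN shipped]. Adds fragile_item, shipped.
Round 3: R3 [IF shipped and priority_ship THEN restock_request]; R4 [IF hazmat_flag and fragile_item THEN payment_cleared]. Adds restock_request, payment_cleared.
Round 4: R5 [IF restock_request THEN route_local]. Adds route_local.
Round 5: R7 [IF route_local and pick_ticket THEN insured]. Adds insured.
Round 6: R2 [IF insured and fragile_item THEN address_valid]. Adds address_valid.
Round 7: R10 [IF address_valid THEN split_shipment]. Adds split_shipment.
split_shipment first appears in round 7.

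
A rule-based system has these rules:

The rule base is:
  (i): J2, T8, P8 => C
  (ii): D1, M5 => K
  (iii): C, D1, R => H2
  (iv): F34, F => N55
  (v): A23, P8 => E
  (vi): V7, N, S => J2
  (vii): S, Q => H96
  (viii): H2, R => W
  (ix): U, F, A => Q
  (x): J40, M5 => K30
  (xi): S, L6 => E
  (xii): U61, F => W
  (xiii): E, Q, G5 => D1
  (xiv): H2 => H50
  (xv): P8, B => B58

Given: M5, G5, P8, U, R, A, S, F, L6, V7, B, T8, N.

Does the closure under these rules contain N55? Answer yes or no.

no

[1] (vi) [V7, N, S => J2]; (ix) [U, F, A => Q]; (xi) [S, L6 => E]; (xv) [P8, B => B58]. ⇒ new: J2, Q, E, B58.
[2] (i) [J2, T8, P8 => C]; (vii) [S, Q => H96]; (xiii) [E, Q, G5 => D1]. ⇒ new: C, H96, D1.
[3] (ii) [D1, M5 => K]; (iii) [C, D1, R => H2]. ⇒ new: K, H2.
[4] (viii) [H2, R => W]; (xiv) [H2 => H50]. ⇒ new: W, H50.
Fixed point reached. N55 is concluded only by (iv); (iv) needs F34 (never derived).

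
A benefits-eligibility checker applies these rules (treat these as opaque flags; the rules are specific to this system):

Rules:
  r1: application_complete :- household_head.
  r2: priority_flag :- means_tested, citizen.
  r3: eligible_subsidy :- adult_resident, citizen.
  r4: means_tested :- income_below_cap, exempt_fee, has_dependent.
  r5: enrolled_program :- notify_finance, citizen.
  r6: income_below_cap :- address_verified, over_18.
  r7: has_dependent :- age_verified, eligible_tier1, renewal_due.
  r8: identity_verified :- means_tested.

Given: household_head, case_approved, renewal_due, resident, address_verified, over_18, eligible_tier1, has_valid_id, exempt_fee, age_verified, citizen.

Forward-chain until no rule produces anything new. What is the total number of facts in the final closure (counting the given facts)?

Round 1 fires r1, r6, r7, giving application_complete, income_below_cap, has_dependent.
Round 2 fires r4, giving means_tested.
Round 3 fires r2, r8, giving priority_flag, identity_verified.
Closure: {address_verified, age_verified, application_complete, case_approved, citizen, eligible_tier1, exempt_fee, has_dependent, has_valid_id, household_head, identity_verified, income_below_cap, means_tested, over_18, priority_flag, renewal_due, resident} — 17 facts.

17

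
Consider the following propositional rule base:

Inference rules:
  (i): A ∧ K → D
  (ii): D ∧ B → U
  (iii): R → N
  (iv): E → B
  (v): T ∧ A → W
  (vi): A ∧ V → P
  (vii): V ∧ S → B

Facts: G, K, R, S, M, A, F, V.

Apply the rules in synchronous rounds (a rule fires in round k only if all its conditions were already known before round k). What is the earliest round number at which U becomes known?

Round 1 fires (i), (iii), (vi), (vii), giving D, N, P, B.
Round 2 fires (ii), giving U.
U first appears in round 2.

2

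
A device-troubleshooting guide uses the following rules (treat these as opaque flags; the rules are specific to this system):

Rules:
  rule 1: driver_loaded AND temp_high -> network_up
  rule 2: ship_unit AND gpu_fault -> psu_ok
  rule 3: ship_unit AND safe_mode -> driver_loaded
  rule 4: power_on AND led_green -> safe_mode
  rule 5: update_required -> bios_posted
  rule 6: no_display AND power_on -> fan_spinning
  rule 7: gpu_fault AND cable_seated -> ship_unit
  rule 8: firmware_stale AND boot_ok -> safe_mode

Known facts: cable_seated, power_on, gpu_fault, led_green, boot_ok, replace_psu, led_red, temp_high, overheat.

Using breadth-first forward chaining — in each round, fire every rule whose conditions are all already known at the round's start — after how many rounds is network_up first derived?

3

[1] rule 4 [power_on AND led_green -> safe_mode]; rule 7 [gpu_fault AND cable_seated -> ship_unit]. ⇒ new: safe_mode, ship_unit.
[2] rule 2 [ship_unit AND gpu_fault -> psu_ok]; rule 3 [ship_unit AND safe_mode -> driver_loaded]. ⇒ new: psu_ok, driver_loaded.
[3] rule 1 [driver_loaded AND temp_high -> network_up]. ⇒ new: network_up.
network_up first appears in round 3.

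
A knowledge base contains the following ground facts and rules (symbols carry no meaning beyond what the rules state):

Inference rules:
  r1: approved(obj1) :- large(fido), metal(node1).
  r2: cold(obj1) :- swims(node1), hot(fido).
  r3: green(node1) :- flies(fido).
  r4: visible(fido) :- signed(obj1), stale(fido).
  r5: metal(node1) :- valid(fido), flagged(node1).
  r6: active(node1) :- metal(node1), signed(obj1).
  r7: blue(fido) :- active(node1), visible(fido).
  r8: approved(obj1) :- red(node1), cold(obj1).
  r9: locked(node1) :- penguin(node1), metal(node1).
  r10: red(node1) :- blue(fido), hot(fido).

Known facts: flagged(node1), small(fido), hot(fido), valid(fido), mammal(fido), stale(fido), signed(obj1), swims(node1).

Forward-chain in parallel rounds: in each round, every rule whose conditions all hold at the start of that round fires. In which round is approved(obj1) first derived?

Round 1 — r2, r4, r5, derive cold(obj1), visible(fido), metal(node1).
Round 2 — r6, derive active(node1).
Round 3 — r7, derive blue(fido).
Round 4 — r10, derive red(node1).
Round 5 — r8, derive approved(obj1).
approved(obj1) first appears in round 5.

5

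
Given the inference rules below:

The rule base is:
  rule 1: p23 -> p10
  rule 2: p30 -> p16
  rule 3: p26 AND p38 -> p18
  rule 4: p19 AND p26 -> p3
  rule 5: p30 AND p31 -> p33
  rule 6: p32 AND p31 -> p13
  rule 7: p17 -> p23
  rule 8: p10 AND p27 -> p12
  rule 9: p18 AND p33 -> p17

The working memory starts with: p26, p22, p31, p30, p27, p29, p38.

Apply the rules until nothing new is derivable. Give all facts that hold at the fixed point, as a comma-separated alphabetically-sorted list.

Round 1: rule 2 [p30 -> p16]; rule 3 [p26 AND p38 -> p18]; rule 5 [p30 AND p31 -> p33]. New: p16, p18, p33.
Round 2: rule 9 [p18 AND p33 -> p17]. New: p17.
Round 3: rule 7 [p17 -> p23]. New: p23.
Round 4: rule 1 [p23 -> p10]. New: p10.
Round 5: rule 8 [p10 AND p27 -> p12]. New: p12.

p10, p12, p16, p17, p18, p22, p23, p26, p27, p29, p30, p31, p33, p38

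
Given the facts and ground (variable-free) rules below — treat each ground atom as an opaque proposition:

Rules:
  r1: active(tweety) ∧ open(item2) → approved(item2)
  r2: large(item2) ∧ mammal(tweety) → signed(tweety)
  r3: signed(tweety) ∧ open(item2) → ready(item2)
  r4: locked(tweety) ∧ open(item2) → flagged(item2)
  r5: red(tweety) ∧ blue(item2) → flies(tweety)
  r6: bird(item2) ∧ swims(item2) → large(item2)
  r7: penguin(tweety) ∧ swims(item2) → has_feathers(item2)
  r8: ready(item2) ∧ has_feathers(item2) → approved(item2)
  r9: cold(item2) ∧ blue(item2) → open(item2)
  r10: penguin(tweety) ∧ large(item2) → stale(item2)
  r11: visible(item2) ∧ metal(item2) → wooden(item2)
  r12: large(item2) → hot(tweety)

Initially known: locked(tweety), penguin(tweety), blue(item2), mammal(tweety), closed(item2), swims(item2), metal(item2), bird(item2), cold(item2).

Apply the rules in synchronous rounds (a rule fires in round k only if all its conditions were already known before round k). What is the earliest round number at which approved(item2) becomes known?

Round 1 fires r6, r7, r9, giving large(item2), has_feathers(item2), open(item2).
Round 2 fires r2, r4, r10, r12, giving signed(tweety), flagged(item2), stale(item2), hot(tweety).
Round 3 fires r3, giving ready(item2).
Round 4 fires r8, giving approved(item2).
approved(item2) first appears in round 4.

4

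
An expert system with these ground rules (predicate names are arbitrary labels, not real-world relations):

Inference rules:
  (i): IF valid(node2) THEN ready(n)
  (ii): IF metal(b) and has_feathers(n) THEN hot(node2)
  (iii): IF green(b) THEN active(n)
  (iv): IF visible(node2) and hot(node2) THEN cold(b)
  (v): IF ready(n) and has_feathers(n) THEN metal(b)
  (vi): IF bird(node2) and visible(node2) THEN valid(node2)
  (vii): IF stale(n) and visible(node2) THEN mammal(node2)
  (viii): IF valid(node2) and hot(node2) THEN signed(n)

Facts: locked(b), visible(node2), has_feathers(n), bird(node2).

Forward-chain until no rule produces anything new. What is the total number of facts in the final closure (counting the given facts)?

10

Round 1: (vi) [IF bird(node2) and visible(node2) THEN valid(node2)]. Adds valid(node2).
Round 2: (i) [IF valid(node2) THEN ready(n)]. Adds ready(n).
Round 3: (v) [IF ready(n) and has_feathers(n) THEN metal(b)]. Adds metal(b).
Round 4: (ii) [IF metal(b) and has_feathers(n) THEN hot(node2)]. Adds hot(node2).
Round 5: (iv) [IF visible(node2) and hot(node2) THEN cold(b)]; (viii) [IF valid(node2) and hot(node2) THEN signed(n)]. Adds cold(b), signed(n).
Closure: {bird(node2), cold(b), has_feathers(n), hot(node2), locked(b), metal(b), ready(n), signed(n), valid(node2), visible(node2)} — 10 facts.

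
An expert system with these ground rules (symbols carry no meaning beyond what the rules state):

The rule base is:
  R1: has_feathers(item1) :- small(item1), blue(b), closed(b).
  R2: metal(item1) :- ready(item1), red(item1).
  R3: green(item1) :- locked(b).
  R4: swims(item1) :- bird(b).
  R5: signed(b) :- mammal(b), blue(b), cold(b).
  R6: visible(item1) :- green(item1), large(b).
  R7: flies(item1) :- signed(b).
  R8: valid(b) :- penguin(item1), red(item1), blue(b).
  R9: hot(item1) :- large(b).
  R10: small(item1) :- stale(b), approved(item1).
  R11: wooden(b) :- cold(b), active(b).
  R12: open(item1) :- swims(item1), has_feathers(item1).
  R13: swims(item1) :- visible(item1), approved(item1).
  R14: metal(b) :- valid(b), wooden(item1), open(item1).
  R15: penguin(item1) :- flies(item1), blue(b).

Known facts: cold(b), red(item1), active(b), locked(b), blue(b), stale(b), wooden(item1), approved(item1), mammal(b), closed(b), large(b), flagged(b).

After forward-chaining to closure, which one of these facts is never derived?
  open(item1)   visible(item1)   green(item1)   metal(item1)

Round 1: R3 [green(item1) :- locked(b).]; R5 [signed(b) :- mammal(b), blue(b), cold(b).]; R9 [hot(item1) :- large(b).]; R10 [small(item1) :- stale(b), approved(item1).]; R11 [wooden(b) :- cold(b), active(b).]. Adds green(item1), signed(b), hot(item1), small(item1), wooden(b).
Round 2: R1 [has_feathers(item1) :- small(item1), blue(b), closed(b).]; R6 [visible(item1) :- green(item1), large(b).]; R7 [flies(item1) :- signed(b).]. Adds has_feathers(item1), visible(item1), flies(item1).
Round 3: R13 [swims(item1) :- visible(item1), approved(item1).]; R15 [penguin(item1) :- flies(item1), blue(b).]. Adds swims(item1), penguin(item1).
Round 4: R8 [valid(b) :- penguin(item1), red(item1), blue(b).]; R12 [open(item1) :- swims(item1), has_feathers(item1).]. Adds valid(b), open(item1).
Round 5: R14 [metal(b) :- valid(b), wooden(item1), open(item1).]. Adds metal(b).
Derived: visible(item1) (round 2), green(item1) (round 1), open(item1) (round 4). metal(item1) never appears in any round.

metal(item1)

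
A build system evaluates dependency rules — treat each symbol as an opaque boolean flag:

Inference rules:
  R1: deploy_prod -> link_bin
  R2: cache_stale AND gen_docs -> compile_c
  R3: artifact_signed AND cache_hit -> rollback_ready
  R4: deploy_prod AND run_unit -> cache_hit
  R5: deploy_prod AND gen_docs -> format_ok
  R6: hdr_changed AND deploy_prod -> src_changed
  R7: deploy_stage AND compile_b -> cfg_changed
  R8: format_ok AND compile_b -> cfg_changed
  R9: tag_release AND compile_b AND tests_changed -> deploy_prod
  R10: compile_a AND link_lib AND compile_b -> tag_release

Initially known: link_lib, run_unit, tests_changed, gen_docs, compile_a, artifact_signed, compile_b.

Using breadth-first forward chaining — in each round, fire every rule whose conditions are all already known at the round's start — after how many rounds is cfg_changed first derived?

4

Round 1 fires R10, giving tag_release.
Round 2 fires R9, giving deploy_prod.
Round 3 fires R1, R4, R5, giving link_bin, cache_hit, format_ok.
Round 4 fires R3, R8, giving rollback_ready, cfg_changed.
cfg_changed first appears in round 4.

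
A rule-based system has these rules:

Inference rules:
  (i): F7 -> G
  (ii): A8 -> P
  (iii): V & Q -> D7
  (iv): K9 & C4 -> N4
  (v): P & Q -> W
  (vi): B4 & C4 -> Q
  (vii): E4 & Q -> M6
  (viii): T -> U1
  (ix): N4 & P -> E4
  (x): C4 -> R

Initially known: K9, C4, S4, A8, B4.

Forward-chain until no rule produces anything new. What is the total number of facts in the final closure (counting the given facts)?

12

[1] (ii) [A8 -> P]; (iv) [K9 & C4 -> N4]; (vi) [B4 & C4 -> Q]; (x) [C4 -> R]. ⇒ new: P, N4, Q, R.
[2] (v) [P & Q -> W]; (ix) [N4 & P -> E4]. ⇒ new: W, E4.
[3] (vii) [E4 & Q -> M6]. ⇒ new: M6.
Closure: {A8, B4, C4, E4, K9, M6, N4, P, Q, R, S4, W} — 12 facts.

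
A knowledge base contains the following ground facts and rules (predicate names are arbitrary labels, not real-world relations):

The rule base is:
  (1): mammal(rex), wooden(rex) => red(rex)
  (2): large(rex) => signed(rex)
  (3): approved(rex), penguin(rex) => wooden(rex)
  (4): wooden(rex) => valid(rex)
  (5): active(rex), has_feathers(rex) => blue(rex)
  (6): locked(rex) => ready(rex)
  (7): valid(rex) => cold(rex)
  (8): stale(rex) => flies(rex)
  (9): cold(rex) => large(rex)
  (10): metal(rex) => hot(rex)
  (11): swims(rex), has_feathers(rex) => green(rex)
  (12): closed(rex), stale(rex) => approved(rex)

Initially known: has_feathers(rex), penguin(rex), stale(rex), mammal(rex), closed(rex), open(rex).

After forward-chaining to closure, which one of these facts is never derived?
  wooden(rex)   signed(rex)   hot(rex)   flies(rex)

hot(rex)

Round 1: (8) [stale(rex) => flies(rex)]; (12) [closed(rex), stale(rex) => approved(rex)]. New: flies(rex), approved(rex).
Round 2: (3) [approved(rex), penguin(rex) => wooden(rex)]. New: wooden(rex).
Round 3: (1) [mammal(rex), wooden(rex) => red(rex)]; (4) [wooden(rex) => valid(rex)]. New: red(rex), valid(rex).
Round 4: (7) [valid(rex) => cold(rex)]. New: cold(rex).
Round 5: (9) [cold(rex) => large(rex)]. New: large(rex).
Round 6: (2) [large(rex) => signed(rex)]. New: signed(rex).
Derived: wooden(rex) (round 2), signed(rex) (round 6), flies(rex) (round 1). hot(rex) never appears in any round.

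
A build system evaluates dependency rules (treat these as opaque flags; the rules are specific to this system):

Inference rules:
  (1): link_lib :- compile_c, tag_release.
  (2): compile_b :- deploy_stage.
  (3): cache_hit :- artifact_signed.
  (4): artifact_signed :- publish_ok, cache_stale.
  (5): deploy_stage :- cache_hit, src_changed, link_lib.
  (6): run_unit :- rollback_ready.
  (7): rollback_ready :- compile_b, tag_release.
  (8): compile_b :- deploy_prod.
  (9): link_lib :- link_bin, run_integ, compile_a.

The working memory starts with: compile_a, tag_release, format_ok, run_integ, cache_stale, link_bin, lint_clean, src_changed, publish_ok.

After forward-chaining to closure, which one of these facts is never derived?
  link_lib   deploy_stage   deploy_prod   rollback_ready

deploy_prod

Round 1: (4) [artifact_signed :- publish_ok, cache_stale.]; (9) [link_lib :- link_bin, run_integ, compile_a.]. Adds artifact_signed, link_lib.
Round 2: (3) [cache_hit :- artifact_signed.]. Adds cache_hit.
Round 3: (5) [deploy_stage :- cache_hit, src_changed, link_lib.]. Adds deploy_stage.
Round 4: (2) [compile_b :- deploy_stage.]. Adds compile_b.
Round 5: (7) [rollback_ready :- compile_b, tag_release.]. Adds rollback_ready.
Round 6: (6) [run_unit :- rollback_ready.]. Adds run_unit.
Derived: link_lib (round 1), deploy_stage (round 3), rollback_ready (round 5). deploy_prod never appears in any round.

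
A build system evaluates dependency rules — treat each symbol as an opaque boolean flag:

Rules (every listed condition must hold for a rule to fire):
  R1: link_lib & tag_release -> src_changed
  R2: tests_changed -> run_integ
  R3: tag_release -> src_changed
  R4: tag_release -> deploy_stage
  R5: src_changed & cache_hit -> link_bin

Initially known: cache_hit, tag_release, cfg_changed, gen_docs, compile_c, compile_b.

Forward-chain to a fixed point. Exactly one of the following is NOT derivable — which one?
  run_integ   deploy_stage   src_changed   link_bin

run_integ

Round 1: R3 [tag_release -> src_changed]; R4 [tag_release -> deploy_stage]. New: src_changed, deploy_stage.
Round 2: R5 [src_changed & cache_hit -> link_bin]. New: link_bin.
Derived: link_bin (round 2), src_changed (round 1), deploy_stage (round 1). run_integ never appears in any round.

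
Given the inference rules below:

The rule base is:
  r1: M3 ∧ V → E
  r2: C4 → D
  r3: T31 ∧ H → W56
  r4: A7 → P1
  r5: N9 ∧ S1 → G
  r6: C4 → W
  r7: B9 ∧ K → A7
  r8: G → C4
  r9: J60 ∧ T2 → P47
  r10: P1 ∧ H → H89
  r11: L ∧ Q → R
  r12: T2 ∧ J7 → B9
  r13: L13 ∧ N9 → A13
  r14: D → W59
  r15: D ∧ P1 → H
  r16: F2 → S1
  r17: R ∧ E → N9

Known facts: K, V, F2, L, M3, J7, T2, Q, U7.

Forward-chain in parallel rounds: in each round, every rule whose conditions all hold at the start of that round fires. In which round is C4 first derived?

4

Round 1 — r1, r11, r12, r16, derive E, R, B9, S1.
Round 2 — r7, r17, derive A7, N9.
Round 3 — r4, r5, derive P1, G.
Round 4 — r8, derive C4.
C4 first appears in round 4.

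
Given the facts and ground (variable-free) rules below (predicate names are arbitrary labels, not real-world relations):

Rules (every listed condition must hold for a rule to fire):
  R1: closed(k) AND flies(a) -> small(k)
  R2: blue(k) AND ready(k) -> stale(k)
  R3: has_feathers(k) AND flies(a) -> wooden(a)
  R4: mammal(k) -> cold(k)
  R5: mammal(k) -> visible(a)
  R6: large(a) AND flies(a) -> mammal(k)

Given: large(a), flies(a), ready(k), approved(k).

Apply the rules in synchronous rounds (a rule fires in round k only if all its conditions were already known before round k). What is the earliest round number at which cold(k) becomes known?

2

[1] R6 [large(a) AND flies(a) -> mammal(k)]. ⇒ new: mammal(k).
[2] R4 [mammal(k) -> cold(k)]; R5 [mammal(k) -> visible(a)]. ⇒ new: cold(k), visible(a).
cold(k) first appears in round 2.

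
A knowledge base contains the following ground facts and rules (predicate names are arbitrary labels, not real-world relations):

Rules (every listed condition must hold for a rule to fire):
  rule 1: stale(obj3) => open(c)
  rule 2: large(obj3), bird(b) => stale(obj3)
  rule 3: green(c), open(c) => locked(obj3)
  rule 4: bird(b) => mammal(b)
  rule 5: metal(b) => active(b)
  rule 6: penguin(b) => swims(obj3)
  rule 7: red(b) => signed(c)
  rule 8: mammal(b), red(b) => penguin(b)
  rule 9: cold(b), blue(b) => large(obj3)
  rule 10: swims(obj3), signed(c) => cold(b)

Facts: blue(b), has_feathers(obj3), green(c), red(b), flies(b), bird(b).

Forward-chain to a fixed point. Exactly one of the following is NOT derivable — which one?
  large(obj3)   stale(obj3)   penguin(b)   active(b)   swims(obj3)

Round 1 fires rule 4, rule 7, giving mammal(b), signed(c).
Round 2 fires rule 8, giving penguin(b).
Round 3 fires rule 6, giving swims(obj3).
Round 4 fires rule 10, giving cold(b).
Round 5 fires rule 9, giving large(obj3).
Round 6 fires rule 2, giving stale(obj3).
Round 7 fires rule 1, giving open(c).
Round 8 fires rule 3, giving locked(obj3).
Derived: penguin(b) (round 2), stale(obj3) (round 6), swims(obj3) (round 3), large(obj3) (round 5). active(b) never appears in any round.

active(b)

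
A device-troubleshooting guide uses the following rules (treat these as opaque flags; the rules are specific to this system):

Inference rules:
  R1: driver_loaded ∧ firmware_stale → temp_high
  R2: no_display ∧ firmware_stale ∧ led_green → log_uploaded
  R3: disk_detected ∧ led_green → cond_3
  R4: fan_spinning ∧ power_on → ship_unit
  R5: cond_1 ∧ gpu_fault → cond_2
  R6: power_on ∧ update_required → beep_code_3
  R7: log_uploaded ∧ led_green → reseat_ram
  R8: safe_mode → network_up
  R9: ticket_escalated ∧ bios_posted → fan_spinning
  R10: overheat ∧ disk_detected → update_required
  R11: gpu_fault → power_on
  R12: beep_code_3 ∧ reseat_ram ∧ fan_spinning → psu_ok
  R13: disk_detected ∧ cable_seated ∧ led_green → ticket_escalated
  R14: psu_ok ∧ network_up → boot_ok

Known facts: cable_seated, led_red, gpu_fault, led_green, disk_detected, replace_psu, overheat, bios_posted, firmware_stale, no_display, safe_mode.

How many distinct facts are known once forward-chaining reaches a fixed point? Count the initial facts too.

23

Round 1 fires R2, R3, R8, R10, R11, R13, giving log_uploaded, cond_3, network_up, update_required, power_on, ticket_escalated.
Round 2 fires R6, R7, R9, giving beep_code_3, reseat_ram, fan_spinning.
Round 3 fires R4, R12, giving ship_unit, psu_ok.
Round 4 fires R14, giving boot_ok.
Closure: {beep_code_3, bios_posted, boot_ok, cable_seated, cond_3, disk_detected, fan_spinning, firmware_stale, gpu_fault, led_green, led_red, log_uploaded, network_up, no_display, overheat, power_on, psu_ok, replace_psu, reseat_ram, safe_mode, ship_unit, ticket_escalated, update_required} — 23 facts.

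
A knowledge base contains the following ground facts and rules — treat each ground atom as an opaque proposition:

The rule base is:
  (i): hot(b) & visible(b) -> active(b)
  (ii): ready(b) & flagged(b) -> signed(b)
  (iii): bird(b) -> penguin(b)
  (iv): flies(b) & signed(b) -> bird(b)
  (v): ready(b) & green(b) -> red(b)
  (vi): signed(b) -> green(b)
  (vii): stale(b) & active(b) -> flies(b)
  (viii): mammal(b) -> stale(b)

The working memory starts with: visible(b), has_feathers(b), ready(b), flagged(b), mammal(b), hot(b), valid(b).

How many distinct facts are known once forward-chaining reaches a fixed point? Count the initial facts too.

Round 1: (i) [hot(b) & visible(b) -> active(b)]; (ii) [ready(b) & flagged(b) -> signed(b)]; (viii) [mammal(b) -> stale(b)]. New: active(b), signed(b), stale(b).
Round 2: (vi) [signed(b) -> green(b)]; (vii) [stale(b) & active(b) -> flies(b)]. New: green(b), flies(b).
Round 3: (iv) [flies(b) & signed(b) -> bird(b)]; (v) [ready(b) & green(b) -> red(b)]. New: bird(b), red(b).
Round 4: (iii) [bird(b) -> penguin(b)]. New: penguin(b).
Closure: {active(b), bird(b), flagged(b), flies(b), green(b), has_feathers(b), hot(b), mammal(b), penguin(b), ready(b), red(b), signed(b), stale(b), valid(b), visible(b)} — 15 facts.

15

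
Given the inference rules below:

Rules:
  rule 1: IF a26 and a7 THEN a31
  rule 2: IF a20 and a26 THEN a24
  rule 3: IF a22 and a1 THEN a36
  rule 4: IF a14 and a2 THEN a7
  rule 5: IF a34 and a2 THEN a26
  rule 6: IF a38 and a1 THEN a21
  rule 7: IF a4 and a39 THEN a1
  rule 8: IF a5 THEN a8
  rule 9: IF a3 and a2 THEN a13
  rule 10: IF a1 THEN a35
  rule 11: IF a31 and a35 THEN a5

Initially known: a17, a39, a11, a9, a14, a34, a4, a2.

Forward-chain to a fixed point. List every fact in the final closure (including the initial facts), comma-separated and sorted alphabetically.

a1, a11, a14, a17, a2, a26, a31, a34, a35, a39, a4, a5, a7, a8, a9

[1] rule 4 [IF a14 and a2 THEN a7]; rule 5 [IF a34 and a2 THEN a26]; rule 7 [IF a4 and a39 THEN a1]. ⇒ new: a7, a26, a1.
[2] rule 1 [IF a26 and a7 THEN a31]; rule 10 [IF a1 THEN a35]. ⇒ new: a31, a35.
[3] rule 11 [IF a31 and a35 THEN a5]. ⇒ new: a5.
[4] rule 8 [IF a5 THEN a8]. ⇒ new: a8.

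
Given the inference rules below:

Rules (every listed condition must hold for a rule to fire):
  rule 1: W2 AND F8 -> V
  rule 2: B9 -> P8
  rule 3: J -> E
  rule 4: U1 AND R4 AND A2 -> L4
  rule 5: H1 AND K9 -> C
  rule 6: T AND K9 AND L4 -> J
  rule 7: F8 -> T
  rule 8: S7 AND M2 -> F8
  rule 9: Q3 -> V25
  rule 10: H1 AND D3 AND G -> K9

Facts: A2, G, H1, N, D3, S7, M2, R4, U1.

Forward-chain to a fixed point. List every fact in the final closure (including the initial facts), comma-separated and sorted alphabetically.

[1] rule 4 [U1 AND R4 AND A2 -> L4]; rule 8 [S7 AND M2 -> F8]; rule 10 [H1 AND D3 AND G -> K9]. ⇒ new: L4, F8, K9.
[2] rule 5 [H1 AND K9 -> C]; rule 7 [F8 -> T]. ⇒ new: C, T.
[3] rule 6 [T AND K9 AND L4 -> J]. ⇒ new: J.
[4] rule 3 [J -> E]. ⇒ new: E.

A2, C, D3, E, F8, G, H1, J, K9, L4, M2, N, R4, S7, T, U1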